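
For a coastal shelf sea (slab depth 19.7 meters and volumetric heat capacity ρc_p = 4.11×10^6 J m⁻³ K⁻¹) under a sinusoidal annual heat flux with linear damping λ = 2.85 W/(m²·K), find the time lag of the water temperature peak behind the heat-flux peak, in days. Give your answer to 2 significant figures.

81 days

Areal heat capacity C = ρc_p × D = 4.11×10^6 × 19.7 = 8.10×10^7 J m⁻² K⁻¹.
ω = 2π / 3.15×10^7 s = 1.99×10^-7 s⁻¹.
Phase lag φ = arctan(Cω/λ) = arctan(16.1/2.85) = 1.40 rad.
Time lag = φ / ω = 1.40 / 1.99×10^-7 = 7.01×10^6 s = 81.1 days.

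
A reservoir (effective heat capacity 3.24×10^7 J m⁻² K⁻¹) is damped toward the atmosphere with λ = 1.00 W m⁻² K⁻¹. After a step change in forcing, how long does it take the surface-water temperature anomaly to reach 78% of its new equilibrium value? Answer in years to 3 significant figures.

1.55 years

Areal heat capacity C = 3.24×10^7 J m⁻² K⁻¹ (given).
τ = C / λ = 3.24×10^7 / 1.00 = 3.24×10^7 s.
Fraction reached: 1 − e^(−t/τ) = 0.78 ⇒ t = −τ ln(1 − 0.78) = τ × 1.51.
t = 4.91×10^7 s = 1.55 years.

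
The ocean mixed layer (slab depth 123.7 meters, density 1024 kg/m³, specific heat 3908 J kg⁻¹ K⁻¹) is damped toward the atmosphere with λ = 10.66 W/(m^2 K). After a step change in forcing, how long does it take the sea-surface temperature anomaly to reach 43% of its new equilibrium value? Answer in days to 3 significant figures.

Areal heat capacity C = ρ c_p D = 1024 × 3908 × 123.7 = 4.95×10^8 J/(m²·K).
τ = C / λ = 4.95×10^8 / 10.66 = 4.64×10^7 s.
Fraction reached: 1 − e^(−t/τ) = 0.43 ⇒ t = −τ ln(1 − 0.43) = τ × 0.562.
t = 2.61×10^7 s = 302 days.

302 days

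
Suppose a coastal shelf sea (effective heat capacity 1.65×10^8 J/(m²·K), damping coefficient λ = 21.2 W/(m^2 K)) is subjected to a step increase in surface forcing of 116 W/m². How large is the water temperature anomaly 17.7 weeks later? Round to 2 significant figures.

Areal heat capacity C = 1.65×10^8 J/(m²·K) (given).
τ = C / λ = 1.65×10^8 / 21.2 = 7.78×10^6 s.
Equilibrium anomaly ΔT_eq = F / λ = 116 / 21.2 = 5.47 K.
t = 17.7 weeks = 1.07×10^7 s, so t/τ = 1.38.
ΔT(t) = ΔT_eq (1 − e^(−t/τ)) = 5.47 × (1 − e^−1.38) = 4.09 K.

4.1 K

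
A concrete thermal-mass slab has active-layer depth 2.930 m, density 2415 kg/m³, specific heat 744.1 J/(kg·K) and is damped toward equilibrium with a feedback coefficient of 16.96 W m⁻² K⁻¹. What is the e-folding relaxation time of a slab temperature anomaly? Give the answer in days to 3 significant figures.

3.59 days

Areal heat capacity C = ρ c_p D = 2415 × 744.1 × 2.930 = 5.27×10^6 J/(m²·K).
Relaxation time τ = C / λ = 5.27×10^6 / 16.96 = 3.10×10^5 s.
In days: 3.10×10^5 s / (86400 s/day) = 3.59 days.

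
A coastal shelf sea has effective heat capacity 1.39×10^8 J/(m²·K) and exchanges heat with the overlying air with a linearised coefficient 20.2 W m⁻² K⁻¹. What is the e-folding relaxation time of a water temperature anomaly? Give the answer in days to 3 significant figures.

79.6 days

Areal heat capacity C = 1.39×10^8 J/(m²·K) (given).
Relaxation time τ = C / λ = 1.39×10^8 / 20.2 = 6.88×10^6 s.
In days: 6.88×10^6 s / (86400 s/day) = 79.6 days.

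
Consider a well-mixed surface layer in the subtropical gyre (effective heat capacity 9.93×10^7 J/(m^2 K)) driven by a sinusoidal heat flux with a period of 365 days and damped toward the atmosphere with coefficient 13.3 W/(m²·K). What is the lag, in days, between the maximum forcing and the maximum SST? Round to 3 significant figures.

56.9 days

Areal heat capacity C = 9.93×10^7 J/(m^2 K) (given).
ω = 2π / 3.15×10^7 s = 1.99×10^-7 s⁻¹.
Phase lag φ = arctan(Cω/λ) = arctan(19.8/13.3) = 0.979 rad.
Time lag = φ / ω = 0.979 / 1.99×10^-7 = 4.91×10^6 s = 56.9 days.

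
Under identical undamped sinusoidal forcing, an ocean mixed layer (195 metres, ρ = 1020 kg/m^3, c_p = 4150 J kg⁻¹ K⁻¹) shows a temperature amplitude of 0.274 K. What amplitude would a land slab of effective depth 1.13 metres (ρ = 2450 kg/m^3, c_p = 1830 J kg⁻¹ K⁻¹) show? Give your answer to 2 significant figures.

45 K

C_ocean = 8.25×10^8 J/(m²·K); C_land = 5.07×10^6 J/(m²·K).
A ∝ 1/C ⇒ A_land = A_ocean × C_ocean/C_land = 0.274 × 163 = 44.6 K.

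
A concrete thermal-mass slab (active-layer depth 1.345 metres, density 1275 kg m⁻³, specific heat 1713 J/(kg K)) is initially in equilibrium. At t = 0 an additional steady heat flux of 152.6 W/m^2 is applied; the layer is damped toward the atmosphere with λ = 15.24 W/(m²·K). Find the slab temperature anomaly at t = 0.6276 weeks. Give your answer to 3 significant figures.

Areal heat capacity C = ρ c_p D = 1275 × 1713 × 1.345 = 2.94×10^6 J/(m²·K).
τ = C / λ = 2.94×10^6 / 15.24 = 1.93×10^5 s.
Equilibrium anomaly ΔT_eq = F / λ = 152.6 / 15.24 = 10.0 K.
t = 0.6276 weeks = 3.80×10^5 s, so t/τ = 1.97.
ΔT(t) = ΔT_eq (1 − e^(−t/τ)) = 10.0 × (1 − e^−1.97) = 8.62 K.

8.62 K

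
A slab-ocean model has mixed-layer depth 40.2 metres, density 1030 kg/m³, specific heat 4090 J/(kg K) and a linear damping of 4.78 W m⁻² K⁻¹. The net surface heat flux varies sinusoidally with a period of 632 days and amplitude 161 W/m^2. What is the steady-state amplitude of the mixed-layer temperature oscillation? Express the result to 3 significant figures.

Areal heat capacity C = ρ c_p D = 1030 × 4090 × 40.2 = 1.69×10^8 J/(m²·K).
Angular frequency ω = 2π / T = 2π / 5.46×10^7 s = 1.15×10^-7 s⁻¹.
√((Cω)² + λ²) = √((19.5)² + 4.78²) = 20.1 W/(m²·K).
Amplitude A = F₀ / √((Cω)²+λ²) = 161 / 20.1 = 8.02 K.

8.02 K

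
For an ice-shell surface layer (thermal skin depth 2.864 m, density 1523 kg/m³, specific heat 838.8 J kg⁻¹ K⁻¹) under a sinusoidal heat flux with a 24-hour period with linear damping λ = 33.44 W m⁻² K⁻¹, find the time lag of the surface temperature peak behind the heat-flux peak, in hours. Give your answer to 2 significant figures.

Areal heat capacity C = ρ c_p D = 1523 × 838.8 × 2.864 = 3.66×10^6 J/(m²·K).
ω = 2π / 86400 s = 7.27×10^-5 s⁻¹.
Phase lag φ = arctan(Cω/λ) = arctan(266/33.44) = 1.45 rad.
Time lag = φ / ω = 1.45 / 7.27×10^-5 = 19900 s = 5.52 hours.

5.5 hours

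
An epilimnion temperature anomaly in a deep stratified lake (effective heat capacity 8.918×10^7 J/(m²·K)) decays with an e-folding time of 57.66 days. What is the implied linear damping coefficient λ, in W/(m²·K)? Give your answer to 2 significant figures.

Areal heat capacity C = 8.918×10^7 J/(m²·K) (given).
τ = 57.66 days = 4.98×10^6 s.
λ = C / τ = 8.92×10^7 / 4.98×10^6 = 17.9 W/(m²·K).

18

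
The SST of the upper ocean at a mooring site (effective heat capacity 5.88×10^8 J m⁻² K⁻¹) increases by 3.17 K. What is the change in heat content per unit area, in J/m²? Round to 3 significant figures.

1.86×10^9

Areal heat capacity C = 5.88×10^8 J m⁻² K⁻¹ (given).
ΔQ = C ΔT = 5.88×10^8 × 3.17 = 1.86×10^9 J/m².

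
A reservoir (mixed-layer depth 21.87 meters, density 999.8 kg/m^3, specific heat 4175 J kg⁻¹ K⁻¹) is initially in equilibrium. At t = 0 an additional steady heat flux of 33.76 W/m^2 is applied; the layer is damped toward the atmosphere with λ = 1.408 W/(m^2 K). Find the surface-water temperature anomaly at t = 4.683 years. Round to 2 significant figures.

22 K

Areal heat capacity C = ρ c_p D = 999.8 × 4175 × 21.87 = 9.13×10^7 J m⁻² K⁻¹.
τ = C / λ = 9.13×10^7 / 1.408 = 6.48×10^7 s.
Equilibrium anomaly ΔT_eq = F / λ = 33.76 / 1.408 = 24.0 K.
t = 4.683 years = 1.48×10^8 s, so t/τ = 2.28.
ΔT(t) = ΔT_eq (1 − e^(−t/τ)) = 24.0 × (1 − e^−2.28) = 21.5 K.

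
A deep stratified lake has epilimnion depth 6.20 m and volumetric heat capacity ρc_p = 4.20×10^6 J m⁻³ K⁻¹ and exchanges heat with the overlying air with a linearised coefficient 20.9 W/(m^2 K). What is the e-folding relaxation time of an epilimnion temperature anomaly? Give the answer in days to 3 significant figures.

14.4 days

Areal heat capacity C = ρc_p × D = 4.20×10^6 × 6.20 = 2.60×10^7 J/(m^2 K).
Relaxation time τ = C / λ = 2.60×10^7 / 20.9 = 1.25×10^6 s.
In days: 1.25×10^6 s / (86400 s/day) = 14.4 days.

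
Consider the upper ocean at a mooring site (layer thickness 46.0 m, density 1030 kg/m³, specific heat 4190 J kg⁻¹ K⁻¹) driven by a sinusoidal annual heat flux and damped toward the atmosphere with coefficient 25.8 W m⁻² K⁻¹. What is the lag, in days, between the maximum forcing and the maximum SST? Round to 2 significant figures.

58 days

Areal heat capacity C = ρ c_p D = 1030 × 4190 × 46.0 = 1.99×10^8 J m⁻² K⁻¹.
ω = 2π / 3.15×10^7 s = 1.99×10^-7 s⁻¹.
Phase lag φ = arctan(Cω/λ) = arctan(39.6/25.8) = 0.993 rad.
Time lag = φ / ω = 0.993 / 1.99×10^-7 = 4.98×10^6 s = 57.7 days.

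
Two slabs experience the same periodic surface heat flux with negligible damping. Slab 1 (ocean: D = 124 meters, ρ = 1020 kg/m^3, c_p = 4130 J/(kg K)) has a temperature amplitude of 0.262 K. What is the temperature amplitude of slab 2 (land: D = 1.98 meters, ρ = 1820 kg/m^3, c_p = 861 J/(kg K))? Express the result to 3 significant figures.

C_ocean = 5.22×10^8 J/(m²·K); C_land = 3.10×10^6 J/(m²·K).
A ∝ 1/C ⇒ A_land = A_ocean × C_ocean/C_land = 0.262 × 168 = 44.1 K.

44.1 K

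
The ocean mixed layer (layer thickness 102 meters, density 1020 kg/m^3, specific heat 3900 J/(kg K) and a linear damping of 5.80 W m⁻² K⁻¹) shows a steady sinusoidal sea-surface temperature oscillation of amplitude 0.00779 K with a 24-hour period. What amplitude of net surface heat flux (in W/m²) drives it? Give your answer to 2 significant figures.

230

Areal heat capacity C = ρ c_p D = 1020 × 3900 × 102 = 4.06×10^8 J/(m²·K).
ω = 2π / 86400 s = 7.27×10^-5 s⁻¹.
√((Cω)² + λ²) = √((29500)² + 5.80²) = 29500 W/(m²·K).
F₀ = A × √((Cω)²+λ²) = 0.00779 × 29500 = 230 W/m².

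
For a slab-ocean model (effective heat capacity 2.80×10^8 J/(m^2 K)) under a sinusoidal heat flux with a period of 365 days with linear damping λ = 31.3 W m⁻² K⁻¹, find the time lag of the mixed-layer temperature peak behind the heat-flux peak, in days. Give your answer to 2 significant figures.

62 days

Areal heat capacity C = 2.80×10^8 J/(m^2 K) (given).
ω = 2π / 3.15×10^7 s = 1.99×10^-7 s⁻¹.
Phase lag φ = arctan(Cω/λ) = arctan(55.8/31.3) = 1.06 rad.
Time lag = φ / ω = 1.06 / 1.99×10^-7 = 5.32×10^6 s = 61.5 days.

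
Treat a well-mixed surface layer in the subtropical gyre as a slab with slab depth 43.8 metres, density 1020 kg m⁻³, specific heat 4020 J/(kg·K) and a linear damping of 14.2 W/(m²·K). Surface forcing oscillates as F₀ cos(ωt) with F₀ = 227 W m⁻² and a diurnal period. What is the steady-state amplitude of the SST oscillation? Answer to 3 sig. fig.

0.0174 K

Areal heat capacity C = ρ c_p D = 1020 × 4020 × 43.8 = 1.80×10^8 J/(m²·K).
Angular frequency ω = 2π / T = 2π / 86400 s = 7.27×10^-5 s⁻¹.
√((Cω)² + λ²) = √((13100)² + 14.2²) = 13100 W/(m²·K).
Amplitude A = F₀ / √((Cω)²+λ²) = 227 / 13100 = 0.0174 K.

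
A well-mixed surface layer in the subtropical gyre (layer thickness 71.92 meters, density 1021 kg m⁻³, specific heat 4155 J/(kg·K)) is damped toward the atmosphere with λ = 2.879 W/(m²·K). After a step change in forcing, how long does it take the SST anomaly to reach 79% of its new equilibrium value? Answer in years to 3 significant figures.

5.24 years

Areal heat capacity C = ρ c_p D = 1021 × 4155 × 71.92 = 3.05×10^8 J/(m²·K).
τ = C / λ = 3.05×10^8 / 2.879 = 1.06×10^8 s.
Fraction reached: 1 − e^(−t/τ) = 0.79 ⇒ t = −τ ln(1 − 0.79) = τ × 1.56.
t = 1.65×10^8 s = 5.24 years.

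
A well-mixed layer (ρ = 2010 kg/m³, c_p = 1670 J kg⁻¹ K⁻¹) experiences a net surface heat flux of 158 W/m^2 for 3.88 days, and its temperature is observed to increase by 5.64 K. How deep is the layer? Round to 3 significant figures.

2.80 m

Heat input Q = F Δt = 158 × 3.35×10^5 s = 5.30×10^7 J/m².
Required areal heat capacity C = Q / ΔT = 9.39×10^6 J/(m²·K).
Depth D = C / (ρ c_p) = 9.39×10^6 / (2010 × 1670) = 2.80 m.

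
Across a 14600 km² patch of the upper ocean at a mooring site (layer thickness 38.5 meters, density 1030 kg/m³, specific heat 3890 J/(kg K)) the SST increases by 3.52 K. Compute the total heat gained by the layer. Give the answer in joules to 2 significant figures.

7.9×10^18 J

Areal heat capacity C = ρ c_p D = 1030 × 3890 × 38.5 = 1.54×10^8 J/(m^2 K).
Heat per unit area: q = C ΔT = 1.54×10^8 × 3.52 = 5.43×10^8 J/m².
Total heat: Q = q × A = 5.43×10^8 × (14600 × 10⁶ m²) = 7.93×10^18 J.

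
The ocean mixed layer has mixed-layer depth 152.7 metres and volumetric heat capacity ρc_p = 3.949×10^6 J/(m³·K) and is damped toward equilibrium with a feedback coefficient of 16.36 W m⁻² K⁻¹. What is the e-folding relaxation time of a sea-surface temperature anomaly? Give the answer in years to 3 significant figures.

Areal heat capacity C = ρc_p × D = 3.949×10^6 × 152.7 = 6.03×10^8 J m⁻² K⁻¹.
Relaxation time τ = C / λ = 6.03×10^8 / 16.36 = 3.69×10^7 s.
In years: 3.69×10^7 s / (3.156×10^7 s/year) = 1.17 years.

1.17 years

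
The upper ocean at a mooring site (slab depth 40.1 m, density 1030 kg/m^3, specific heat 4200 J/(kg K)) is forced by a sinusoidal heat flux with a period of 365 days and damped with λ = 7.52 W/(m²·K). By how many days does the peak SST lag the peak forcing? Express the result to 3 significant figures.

Areal heat capacity C = ρ c_p D = 1030 × 4200 × 40.1 = 1.73×10^8 J/(m²·K).
ω = 2π / 3.15×10^7 s = 1.99×10^-7 s⁻¹.
Phase lag φ = arctan(Cω/λ) = arctan(34.6/7.52) = 1.36 rad.
Time lag = φ / ω = 1.36 / 1.99×10^-7 = 6.81×10^6 s = 78.8 days.

78.8 days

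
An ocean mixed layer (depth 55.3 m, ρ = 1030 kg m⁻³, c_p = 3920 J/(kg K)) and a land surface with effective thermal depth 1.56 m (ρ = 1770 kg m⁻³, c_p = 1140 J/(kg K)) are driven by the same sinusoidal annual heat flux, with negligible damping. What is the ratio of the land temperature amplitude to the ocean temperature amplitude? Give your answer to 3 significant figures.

70.9

C_ocean = 1030 × 3920 × 55.3 = 2.23×10^8 J/(m²·K).
C_land = 1770 × 1140 × 1.56 = 3.15×10^6 J/(m²·K).
Undamped amplitude ∝ 1/C, so A_land/A_ocean = C_ocean/C_land = 70.9.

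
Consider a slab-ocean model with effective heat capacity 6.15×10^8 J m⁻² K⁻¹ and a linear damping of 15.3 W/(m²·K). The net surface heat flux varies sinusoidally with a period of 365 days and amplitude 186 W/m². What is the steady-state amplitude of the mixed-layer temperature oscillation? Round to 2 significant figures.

1.5 K

Areal heat capacity C = 6.15×10^8 J m⁻² K⁻¹ (given).
Angular frequency ω = 2π / T = 2π / 3.15×10^7 s = 1.99×10^-7 s⁻¹.
√((Cω)² + λ²) = √((123)² + 15.3²) = 123 W/(m²·K).
Amplitude A = F₀ / √((Cω)²+λ²) = 186 / 123 = 1.51 K.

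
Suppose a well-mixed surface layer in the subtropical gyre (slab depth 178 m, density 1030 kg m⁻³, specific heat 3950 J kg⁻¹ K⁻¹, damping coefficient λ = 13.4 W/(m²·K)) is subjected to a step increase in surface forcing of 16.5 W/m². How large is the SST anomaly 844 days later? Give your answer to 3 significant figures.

0.912 K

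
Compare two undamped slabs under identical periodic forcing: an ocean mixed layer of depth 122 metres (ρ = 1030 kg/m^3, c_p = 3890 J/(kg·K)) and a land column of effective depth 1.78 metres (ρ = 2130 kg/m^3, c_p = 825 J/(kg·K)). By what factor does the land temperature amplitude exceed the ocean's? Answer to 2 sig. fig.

160

C_ocean = 1030 × 3890 × 122 = 4.89×10^8 J/(m²·K).
C_land = 2130 × 825 × 1.78 = 3.13×10^6 J/(m²·K).
Undamped amplitude ∝ 1/C, so A_land/A_ocean = C_ocean/C_land = 156.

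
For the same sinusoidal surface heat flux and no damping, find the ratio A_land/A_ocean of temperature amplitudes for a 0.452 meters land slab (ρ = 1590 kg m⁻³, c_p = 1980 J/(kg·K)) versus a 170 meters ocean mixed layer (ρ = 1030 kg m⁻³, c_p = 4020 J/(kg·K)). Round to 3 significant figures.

C_ocean = 1030 × 4020 × 170 = 7.04×10^8 J/(m²·K).
C_land = 1590 × 1980 × 0.452 = 1.42×10^6 J/(m²·K).
Undamped amplitude ∝ 1/C, so A_land/A_ocean = C_ocean/C_land = 495.

495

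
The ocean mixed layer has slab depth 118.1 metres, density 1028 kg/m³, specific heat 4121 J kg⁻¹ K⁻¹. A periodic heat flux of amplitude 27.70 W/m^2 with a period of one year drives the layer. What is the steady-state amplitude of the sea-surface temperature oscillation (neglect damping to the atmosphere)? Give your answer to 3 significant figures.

0.278 K

Areal heat capacity C = ρ c_p D = 1028 × 4121 × 118.1 = 5.00×10^8 J m⁻² K⁻¹.
Angular frequency ω = 2π / T = 2π / 3.15×10^7 s = 1.99×10^-7 s⁻¹.
Cω = 5.00×10^8 × 1.99×10^-7 = 99.7 W/(m²·K).
Amplitude A = F₀ / (Cω) = 27.70 / 99.7 = 0.278 K.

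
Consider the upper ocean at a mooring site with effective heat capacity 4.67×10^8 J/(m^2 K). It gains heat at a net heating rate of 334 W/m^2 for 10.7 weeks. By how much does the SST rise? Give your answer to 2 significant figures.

4.6 K

Areal heat capacity C = 4.67×10^8 J/(m^2 K) (given).
Net heat input Q = F Δt = 334 × (10.7 weeks × 6.048×10^5 s/week) = 2.16×10^9 J/m².
ΔT = Q / C = 2.16×10^9 / 4.67×10^8 = 4.63 K.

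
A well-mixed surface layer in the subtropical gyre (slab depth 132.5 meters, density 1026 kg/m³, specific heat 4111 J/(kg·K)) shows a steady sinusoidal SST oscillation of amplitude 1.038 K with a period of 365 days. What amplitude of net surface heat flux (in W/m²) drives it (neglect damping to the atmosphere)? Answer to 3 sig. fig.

116

Areal heat capacity C = ρ c_p D = 1026 × 4111 × 132.5 = 5.59×10^8 J/(m²·K).
ω = 2π / 3.15×10^7 s = 1.99×10^-7 s⁻¹.
Cω = 5.59×10^8 × 1.99×10^-7 = 111 W/(m²·K).
F₀ = A × Cω = 1.038 × 111 = 116 W/m².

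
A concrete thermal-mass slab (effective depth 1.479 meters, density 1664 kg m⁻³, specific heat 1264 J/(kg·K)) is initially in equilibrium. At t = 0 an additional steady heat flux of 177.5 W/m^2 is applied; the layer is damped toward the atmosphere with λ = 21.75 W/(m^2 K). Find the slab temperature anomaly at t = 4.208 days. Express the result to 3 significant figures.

7.52 K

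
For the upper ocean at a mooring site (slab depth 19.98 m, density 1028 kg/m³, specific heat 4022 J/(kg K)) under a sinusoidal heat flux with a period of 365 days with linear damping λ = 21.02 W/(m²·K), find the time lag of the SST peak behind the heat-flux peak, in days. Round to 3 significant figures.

38.6 days

Areal heat capacity C = ρ c_p D = 1028 × 4022 × 19.98 = 8.26×10^7 J/(m²·K).
ω = 2π / 3.15×10^7 s = 1.99×10^-7 s⁻¹.
Phase lag φ = arctan(Cω/λ) = arctan(16.5/21.02) = 0.664 rad.
Time lag = φ / ω = 0.664 / 1.99×10^-7 = 3.33×10^6 s = 38.6 days.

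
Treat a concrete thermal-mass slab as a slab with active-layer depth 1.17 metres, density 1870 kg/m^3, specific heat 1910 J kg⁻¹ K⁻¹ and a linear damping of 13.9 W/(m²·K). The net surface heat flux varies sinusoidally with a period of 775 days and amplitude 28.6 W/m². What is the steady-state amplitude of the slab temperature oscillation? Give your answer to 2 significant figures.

Areal heat capacity C = ρ c_p D = 1870 × 1910 × 1.17 = 4.18×10^6 J/(m^2 K).
Angular frequency ω = 2π / T = 2π / 6.70×10^7 s = 9.38×10^-8 s⁻¹.
√((Cω)² + λ²) = √((0.392)² + 13.9²) = 13.9 W/(m²·K).
Amplitude A = F₀ / √((Cω)²+λ²) = 28.6 / 13.9 = 2.06 K.

2.1 K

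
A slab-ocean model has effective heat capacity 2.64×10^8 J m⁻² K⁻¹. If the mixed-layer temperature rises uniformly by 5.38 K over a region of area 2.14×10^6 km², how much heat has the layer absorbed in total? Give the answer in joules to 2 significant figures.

3.0×10^21 J

Areal heat capacity C = 2.64×10^8 J m⁻² K⁻¹ (given).
Heat per unit area: q = C ΔT = 2.64×10^8 × 5.38 = 1.42×10^9 J/m².
Total heat: Q = q × A = 1.42×10^9 × (2.14×10^6 × 10⁶ m²) = 3.04×10^21 J.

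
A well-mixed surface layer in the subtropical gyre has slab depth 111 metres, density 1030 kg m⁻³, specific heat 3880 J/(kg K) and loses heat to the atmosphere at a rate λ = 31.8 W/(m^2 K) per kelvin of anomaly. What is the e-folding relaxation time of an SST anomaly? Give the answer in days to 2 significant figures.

Areal heat capacity C = ρ c_p D = 1030 × 3880 × 111 = 4.44×10^8 J/(m²·K).
Relaxation time τ = C / λ = 4.44×10^8 / 31.8 = 1.39×10^7 s.
In days: 1.39×10^7 s / (86400 s/day) = 161 days.

160 days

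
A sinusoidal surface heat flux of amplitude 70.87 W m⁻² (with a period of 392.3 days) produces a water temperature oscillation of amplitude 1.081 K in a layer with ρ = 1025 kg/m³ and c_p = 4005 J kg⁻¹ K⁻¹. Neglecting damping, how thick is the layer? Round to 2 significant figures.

86 m

ω = 2π / 3.39×10^7 s = 1.85×10^-7 s⁻¹.
Required C = F₀ / (A ω) = 70.87 / (1.081 × 1.85×10^-7) = 3.54×10^8 J/(m²·K).
D = C / (ρ c_p) = 3.54×10^8 / (1025 × 4005) = 86.2 m.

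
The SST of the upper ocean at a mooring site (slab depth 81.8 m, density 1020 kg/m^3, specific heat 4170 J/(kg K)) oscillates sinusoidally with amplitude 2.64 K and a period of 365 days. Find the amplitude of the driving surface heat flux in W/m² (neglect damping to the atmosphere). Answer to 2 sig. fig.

Areal heat capacity C = ρ c_p D = 1020 × 4170 × 81.8 = 3.48×10^8 J/(m^2 K).
ω = 2π / 3.15×10^7 s = 1.99×10^-7 s⁻¹.
Cω = 3.48×10^8 × 1.99×10^-7 = 69.3 W/(m²·K).
F₀ = A × Cω = 2.64 × 69.3 = 183 W/m².

180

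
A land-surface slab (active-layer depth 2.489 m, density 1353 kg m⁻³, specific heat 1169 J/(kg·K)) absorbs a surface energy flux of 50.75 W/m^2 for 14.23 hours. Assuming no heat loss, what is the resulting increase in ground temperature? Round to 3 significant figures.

Areal heat capacity C = ρ c_p D = 1353 × 1169 × 2.489 = 3.94×10^6 J m⁻² K⁻¹.
Net heat input Q = F Δt = 50.75 × (14.23 hours × 3600 s/hour) = 2.60×10^6 J/m².
ΔT = Q / C = 2.60×10^6 / 3.94×10^6 = 0.660 K.

0.660 K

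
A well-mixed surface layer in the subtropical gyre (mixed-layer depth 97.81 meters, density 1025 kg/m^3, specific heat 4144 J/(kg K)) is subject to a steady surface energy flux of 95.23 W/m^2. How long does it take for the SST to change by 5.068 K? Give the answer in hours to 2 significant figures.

Areal heat capacity C = ρ c_p D = 1025 × 4144 × 97.81 = 4.15×10^8 J/(m^2 K).
Time required: Δt = C ΔT / F = 4.15×10^8 × 5.068 / 95.23 = 2.21×10^7 s.
In hours: 2.21×10^7 s / (3600 s/hour) = 6140 hours.

6100 hours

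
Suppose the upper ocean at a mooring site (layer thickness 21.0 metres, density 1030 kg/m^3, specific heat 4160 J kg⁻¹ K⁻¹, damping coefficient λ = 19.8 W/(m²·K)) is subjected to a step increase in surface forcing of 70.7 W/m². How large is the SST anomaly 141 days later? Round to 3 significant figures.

Areal heat capacity C = ρ c_p D = 1030 × 4160 × 21.0 = 9.00×10^7 J/(m²·K).
τ = C / λ = 9.00×10^7 / 19.8 = 4.54×10^6 s.
Equilibrium anomaly ΔT_eq = F / λ = 70.7 / 19.8 = 3.57 K.
t = 141 days = 1.22×10^7 s, so t/τ = 2.68.
ΔT(t) = ΔT_eq (1 − e^(−t/τ)) = 3.57 × (1 − e^−2.68) = 3.33 K.

3.33 K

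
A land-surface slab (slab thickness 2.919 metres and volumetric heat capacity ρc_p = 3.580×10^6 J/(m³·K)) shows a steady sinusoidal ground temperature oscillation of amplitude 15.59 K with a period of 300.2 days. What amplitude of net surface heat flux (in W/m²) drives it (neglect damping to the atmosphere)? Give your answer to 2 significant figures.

39

Areal heat capacity C = ρc_p × D = 3.580×10^6 × 2.919 = 1.05×10^7 J/(m²·K).
ω = 2π / 2.59×10^7 s = 2.42×10^-7 s⁻¹.
Cω = 1.05×10^7 × 2.42×10^-7 = 2.53 W/(m²·K).
F₀ = A × Cω = 15.59 × 2.53 = 39.5 W/m².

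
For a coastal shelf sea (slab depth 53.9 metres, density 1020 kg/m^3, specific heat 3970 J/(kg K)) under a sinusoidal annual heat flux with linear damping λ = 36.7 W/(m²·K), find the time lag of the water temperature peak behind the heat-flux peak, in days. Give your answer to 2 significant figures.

51 days

Areal heat capacity C = ρ c_p D = 1020 × 3970 × 53.9 = 2.18×10^8 J m⁻² K⁻¹.
ω = 2π / 3.15×10^7 s = 1.99×10^-7 s⁻¹.
Phase lag φ = arctan(Cω/λ) = arctan(43.5/36.7) = 0.870 rad.
Time lag = φ / ω = 0.870 / 1.99×10^-7 = 4.37×10^6 s = 50.5 days.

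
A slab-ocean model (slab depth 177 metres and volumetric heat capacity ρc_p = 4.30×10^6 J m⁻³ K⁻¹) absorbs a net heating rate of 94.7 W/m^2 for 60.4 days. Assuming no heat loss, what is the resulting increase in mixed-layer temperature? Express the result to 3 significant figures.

Areal heat capacity C = ρc_p × D = 4.30×10^6 × 177 = 7.61×10^8 J/(m²·K).
Net heat input Q = F Δt = 94.7 × (60.4 days × 86400 s/day) = 4.94×10^8 J/m².
ΔT = Q / C = 4.94×10^8 / 7.61×10^8 = 0.649 K.

0.649 K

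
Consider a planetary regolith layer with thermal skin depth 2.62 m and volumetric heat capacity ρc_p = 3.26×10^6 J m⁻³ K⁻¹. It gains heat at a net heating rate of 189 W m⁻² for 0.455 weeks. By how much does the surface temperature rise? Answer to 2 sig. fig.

Areal heat capacity C = ρc_p × D = 3.26×10^6 × 2.62 = 8.54×10^6 J/(m^2 K).
Net heat input Q = F Δt = 189 × (0.455 weeks × 6.048×10^5 s/week) = 5.20×10^7 J/m².
ΔT = Q / C = 5.20×10^7 / 8.54×10^6 = 6.09 K.

6.1 K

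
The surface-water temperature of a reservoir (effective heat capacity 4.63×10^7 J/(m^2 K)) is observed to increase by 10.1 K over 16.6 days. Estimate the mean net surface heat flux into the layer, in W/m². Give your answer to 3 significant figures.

326

Areal heat capacity C = 4.63×10^7 J/(m^2 K) (given).
Required heat per unit area: Q = C ΔT = 4.63×10^7 × 10.1 = 4.68×10^8 J/m².
Flux F = Q / Δt = 4.68×10^8 / 1.43×10^6 s = 326 W/m².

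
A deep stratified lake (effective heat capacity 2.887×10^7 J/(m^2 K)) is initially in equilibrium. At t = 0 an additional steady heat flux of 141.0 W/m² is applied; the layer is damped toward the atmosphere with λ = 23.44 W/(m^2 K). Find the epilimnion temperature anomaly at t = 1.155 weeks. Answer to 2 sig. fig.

2.6 K

Areal heat capacity C = 2.887×10^7 J/(m^2 K) (given).
τ = C / λ = 2.89×10^7 / 23.44 = 1.23×10^6 s.
Equilibrium anomaly ΔT_eq = F / λ = 141.0 / 23.44 = 6.02 K.
t = 1.155 weeks = 6.99×10^5 s, so t/τ = 0.567.
ΔT(t) = ΔT_eq (1 − e^(−t/τ)) = 6.02 × (1 − e^−0.567) = 2.60 K.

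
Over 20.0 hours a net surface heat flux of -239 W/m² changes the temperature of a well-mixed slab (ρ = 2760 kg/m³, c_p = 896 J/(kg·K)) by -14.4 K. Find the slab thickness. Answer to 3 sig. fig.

Heat input Q = F Δt = -239 × 72000 s = -1.72×10^7 J/m².
Required areal heat capacity C = Q / ΔT = 1.20×10^6 J/(m²·K).
Depth D = C / (ρ c_p) = 1.20×10^6 / (2760 × 896) = 0.483 m.

0.483 m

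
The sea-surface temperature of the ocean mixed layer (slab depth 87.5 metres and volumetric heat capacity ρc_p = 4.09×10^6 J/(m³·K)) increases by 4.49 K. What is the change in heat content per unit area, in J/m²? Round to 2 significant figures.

1.6×10^9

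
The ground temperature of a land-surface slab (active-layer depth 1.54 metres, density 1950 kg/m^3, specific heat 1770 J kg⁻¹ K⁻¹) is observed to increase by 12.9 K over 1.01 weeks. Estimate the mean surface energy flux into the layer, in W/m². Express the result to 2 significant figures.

Areal heat capacity C = ρ c_p D = 1950 × 1770 × 1.54 = 5.32×10^6 J/(m²·K).
Required heat per unit area: Q = C ΔT = 5.32×10^6 × 12.9 = 6.86×10^7 J/m².
Flux F = Q / Δt = 6.86×10^7 / 6.11×10^5 s = 112 W/m².

110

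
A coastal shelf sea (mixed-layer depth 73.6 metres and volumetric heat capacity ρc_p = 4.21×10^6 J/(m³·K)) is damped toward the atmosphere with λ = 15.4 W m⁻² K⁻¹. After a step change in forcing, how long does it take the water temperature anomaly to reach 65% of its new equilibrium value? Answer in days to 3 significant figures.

Areal heat capacity C = ρc_p × D = 4.21×10^6 × 73.6 = 3.10×10^8 J m⁻² K⁻¹.
τ = C / λ = 3.10×10^8 / 15.4 = 2.01×10^7 s.
Fraction reached: 1 − e^(−t/τ) = 0.65 ⇒ t = −τ ln(1 − 0.65) = τ × 1.05.
t = 2.11×10^7 s = 244 days.

244 days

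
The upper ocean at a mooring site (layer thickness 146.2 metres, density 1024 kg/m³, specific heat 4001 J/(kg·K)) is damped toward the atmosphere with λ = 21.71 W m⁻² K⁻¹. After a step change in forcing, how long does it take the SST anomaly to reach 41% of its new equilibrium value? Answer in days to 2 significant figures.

Areal heat capacity C = ρ c_p D = 1024 × 4001 × 146.2 = 5.99×10^8 J/(m²·K).
τ = C / λ = 5.99×10^8 / 21.71 = 2.76×10^7 s.
Fraction reached: 1 − e^(−t/τ) = 0.41 ⇒ t = −τ ln(1 − 0.41) = τ × 0.528.
t = 1.46×10^7 s = 168 days.

170 days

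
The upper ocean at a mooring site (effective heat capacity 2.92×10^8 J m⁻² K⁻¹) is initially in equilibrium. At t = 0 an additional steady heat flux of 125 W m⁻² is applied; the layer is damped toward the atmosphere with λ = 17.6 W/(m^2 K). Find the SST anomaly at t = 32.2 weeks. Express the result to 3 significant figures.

4.91 K

Areal heat capacity C = 2.92×10^8 J m⁻² K⁻¹ (given).
τ = C / λ = 2.92×10^8 / 17.6 = 1.66×10^7 s.
Equilibrium anomaly ΔT_eq = F / λ = 125 / 17.6 = 7.10 K.
t = 32.2 weeks = 1.95×10^7 s, so t/τ = 1.17.
ΔT(t) = ΔT_eq (1 − e^(−t/τ)) = 7.10 × (1 − e^−1.17) = 4.91 K.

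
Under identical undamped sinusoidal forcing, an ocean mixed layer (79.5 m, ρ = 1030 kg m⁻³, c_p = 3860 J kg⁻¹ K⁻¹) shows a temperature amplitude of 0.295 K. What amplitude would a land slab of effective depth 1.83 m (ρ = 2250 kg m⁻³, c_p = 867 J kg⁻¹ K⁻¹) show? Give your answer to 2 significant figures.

26 K

C_ocean = 3.16×10^8 J/(m²·K); C_land = 3.57×10^6 J/(m²·K).
A ∝ 1/C ⇒ A_land = A_ocean × C_ocean/C_land = 0.295 × 88.5 = 26.1 K.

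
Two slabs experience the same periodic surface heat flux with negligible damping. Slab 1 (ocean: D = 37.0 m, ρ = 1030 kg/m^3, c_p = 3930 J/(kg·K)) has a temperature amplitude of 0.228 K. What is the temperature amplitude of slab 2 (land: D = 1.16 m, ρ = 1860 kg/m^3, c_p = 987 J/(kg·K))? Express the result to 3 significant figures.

16.0 K

C_ocean = 1.50×10^8 J/(m²·K); C_land = 2.13×10^6 J/(m²·K).
A ∝ 1/C ⇒ A_land = A_ocean × C_ocean/C_land = 0.228 × 70.3 = 16.0 K.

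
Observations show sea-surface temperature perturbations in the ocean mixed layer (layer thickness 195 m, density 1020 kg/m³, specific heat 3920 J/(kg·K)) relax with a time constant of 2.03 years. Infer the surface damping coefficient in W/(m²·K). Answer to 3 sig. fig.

12.2

Areal heat capacity C = ρ c_p D = 1020 × 3920 × 195 = 7.80×10^8 J m⁻² K⁻¹.
τ = 2.03 years = 6.41×10^7 s.
λ = C / τ = 7.80×10^8 / 6.41×10^7 = 12.2 W/(m²·K).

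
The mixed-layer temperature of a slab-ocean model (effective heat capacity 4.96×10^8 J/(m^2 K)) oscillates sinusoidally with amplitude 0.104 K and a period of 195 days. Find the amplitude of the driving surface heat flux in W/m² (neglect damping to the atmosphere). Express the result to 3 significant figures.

19.2

Areal heat capacity C = 4.96×10^8 J/(m^2 K) (given).
ω = 2π / 1.68×10^7 s = 3.73×10^-7 s⁻¹.
Cω = 4.96×10^8 × 3.73×10^-7 = 185 W/(m²·K).
F₀ = A × Cω = 0.104 × 185 = 19.2 W/m².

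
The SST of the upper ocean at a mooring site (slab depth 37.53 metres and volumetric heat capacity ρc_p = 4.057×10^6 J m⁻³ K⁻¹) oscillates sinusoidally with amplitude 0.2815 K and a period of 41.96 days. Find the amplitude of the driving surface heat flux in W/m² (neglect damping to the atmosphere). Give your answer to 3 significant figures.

74.3

Areal heat capacity C = ρc_p × D = 4.057×10^6 × 37.53 = 1.52×10^8 J m⁻² K⁻¹.
ω = 2π / 3.63×10^6 s = 1.73×10^-6 s⁻¹.
Cω = 1.52×10^8 × 1.73×10^-6 = 264 W/(m²·K).
F₀ = A × Cω = 0.2815 × 264 = 74.3 W/m².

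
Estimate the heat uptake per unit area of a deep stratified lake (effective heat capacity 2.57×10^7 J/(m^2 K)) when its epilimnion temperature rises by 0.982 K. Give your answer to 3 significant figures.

Areal heat capacity C = 2.57×10^7 J/(m^2 K) (given).
ΔQ = C ΔT = 2.57×10^7 × 0.982 = 2.52×10^7 J/m².

2.52×10^7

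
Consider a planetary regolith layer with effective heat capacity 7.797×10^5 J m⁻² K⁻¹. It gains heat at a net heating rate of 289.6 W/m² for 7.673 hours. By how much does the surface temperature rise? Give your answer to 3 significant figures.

Areal heat capacity C = 7.797×10^5 J m⁻² K⁻¹ (given).
Net heat input Q = F Δt = 289.6 × (7.673 hours × 3600 s/hour) = 8.00×10^6 J/m².
ΔT = Q / C = 8.00×10^6 / 7.80×10^5 = 10.3 K.

10.3 K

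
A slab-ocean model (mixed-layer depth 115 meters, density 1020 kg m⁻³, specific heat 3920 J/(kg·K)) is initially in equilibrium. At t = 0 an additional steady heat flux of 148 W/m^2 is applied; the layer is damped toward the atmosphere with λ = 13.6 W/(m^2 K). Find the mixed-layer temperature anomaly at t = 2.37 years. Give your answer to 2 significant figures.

Areal heat capacity C = ρ c_p D = 1020 × 3920 × 115 = 4.60×10^8 J m⁻² K⁻¹.
τ = C / λ = 4.60×10^8 / 13.6 = 3.38×10^7 s.
Equilibrium anomaly ΔT_eq = F / λ = 148 / 13.6 = 10.9 K.
t = 2.37 years = 7.48×10^7 s, so t/τ = 2.21.
ΔT(t) = ΔT_eq (1 − e^(−t/τ)) = 10.9 × (1 − e^−2.21) = 9.69 K.

9.7 K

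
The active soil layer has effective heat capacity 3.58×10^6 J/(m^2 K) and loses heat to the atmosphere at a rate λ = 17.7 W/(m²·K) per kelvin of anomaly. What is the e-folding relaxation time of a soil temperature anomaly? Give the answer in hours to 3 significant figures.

Areal heat capacity C = 3.58×10^6 J/(m^2 K) (given).
Relaxation time τ = C / λ = 3.58×10^6 / 17.7 = 2.02×10^5 s.
In hours: 2.02×10^5 s / (3600 s/hour) = 56.2 hours.

56.2 hours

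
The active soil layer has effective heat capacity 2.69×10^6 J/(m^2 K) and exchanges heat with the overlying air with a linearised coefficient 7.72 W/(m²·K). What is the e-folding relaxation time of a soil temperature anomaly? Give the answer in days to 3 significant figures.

Areal heat capacity C = 2.69×10^6 J/(m^2 K) (given).
Relaxation time τ = C / λ = 2.69×10^6 / 7.72 = 3.48×10^5 s.
In days: 3.48×10^5 s / (86400 s/day) = 4.03 days.

4.03 days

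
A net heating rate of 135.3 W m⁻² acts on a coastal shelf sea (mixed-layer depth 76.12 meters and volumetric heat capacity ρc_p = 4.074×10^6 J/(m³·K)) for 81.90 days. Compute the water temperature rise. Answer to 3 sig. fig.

3.09 K

Areal heat capacity C = ρc_p × D = 4.074×10^6 × 76.12 = 3.10×10^8 J/(m²·K).
Net heat input Q = F Δt = 135.3 × (81.90 days × 86400 s/day) = 9.57×10^8 J/m².
ΔT = Q / C = 9.57×10^8 / 3.10×10^8 = 3.09 K.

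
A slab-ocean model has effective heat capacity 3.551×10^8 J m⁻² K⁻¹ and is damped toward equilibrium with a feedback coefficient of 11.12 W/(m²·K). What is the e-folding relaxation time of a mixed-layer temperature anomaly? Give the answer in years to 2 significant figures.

Areal heat capacity C = 3.551×10^8 J m⁻² K⁻¹ (given).
Relaxation time τ = C / λ = 3.55×10^8 / 11.12 = 3.19×10^7 s.
In years: 3.19×10^7 s / (3.156×10^7 s/year) = 1.01 years.

1.0 years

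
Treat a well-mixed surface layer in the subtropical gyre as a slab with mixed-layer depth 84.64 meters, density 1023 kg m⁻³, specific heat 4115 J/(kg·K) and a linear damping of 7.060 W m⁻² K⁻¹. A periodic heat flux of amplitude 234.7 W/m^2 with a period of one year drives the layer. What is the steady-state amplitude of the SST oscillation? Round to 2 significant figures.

3.3 K

Areal heat capacity C = ρ c_p D = 1023 × 4115 × 84.64 = 3.56×10^8 J/(m^2 K).
Angular frequency ω = 2π / T = 2π / 3.15×10^7 s = 1.99×10^-7 s⁻¹.
√((Cω)² + λ²) = √((71.0)² + 7.060²) = 71.3 W/(m²·K).
Amplitude A = F₀ / √((Cω)²+λ²) = 234.7 / 71.3 = 3.29 K.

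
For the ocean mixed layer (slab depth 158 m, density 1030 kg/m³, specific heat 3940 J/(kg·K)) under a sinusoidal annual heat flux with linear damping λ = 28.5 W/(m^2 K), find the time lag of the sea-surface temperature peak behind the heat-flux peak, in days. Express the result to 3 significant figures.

Areal heat capacity C = ρ c_p D = 1030 × 3940 × 158 = 6.41×10^8 J/(m^2 K).
ω = 2π / 3.15×10^7 s = 1.99×10^-7 s⁻¹.
Phase lag φ = arctan(Cω/λ) = arctan(128/28.5) = 1.35 rad.
Time lag = φ / ω = 1.35 / 1.99×10^-7 = 6.78×10^6 s = 78.5 days.

78.5 days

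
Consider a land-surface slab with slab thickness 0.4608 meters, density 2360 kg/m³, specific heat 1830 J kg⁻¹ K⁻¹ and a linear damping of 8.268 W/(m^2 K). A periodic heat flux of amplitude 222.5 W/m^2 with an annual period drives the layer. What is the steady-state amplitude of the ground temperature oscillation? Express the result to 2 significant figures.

27 K

Areal heat capacity C = ρ c_p D = 2360 × 1830 × 0.4608 = 1.99×10^6 J/(m²·K).
Angular frequency ω = 2π / T = 2π / 3.15×10^7 s = 1.99×10^-7 s⁻¹.
√((Cω)² + λ²) = √((0.397)² + 8.268²) = 8.28 W/(m²·K).
Amplitude A = F₀ / √((Cω)²+λ²) = 222.5 / 8.28 = 26.9 K.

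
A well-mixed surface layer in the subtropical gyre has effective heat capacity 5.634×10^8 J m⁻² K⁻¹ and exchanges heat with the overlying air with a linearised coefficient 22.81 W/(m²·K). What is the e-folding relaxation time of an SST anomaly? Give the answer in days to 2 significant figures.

290 days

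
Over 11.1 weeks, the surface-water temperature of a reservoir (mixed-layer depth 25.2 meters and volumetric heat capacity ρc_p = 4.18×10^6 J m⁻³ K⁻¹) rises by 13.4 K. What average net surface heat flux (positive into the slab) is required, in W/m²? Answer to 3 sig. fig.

210

Areal heat capacity C = ρc_p × D = 4.18×10^6 × 25.2 = 1.05×10^8 J m⁻² K⁻¹.
Required heat per unit area: Q = C ΔT = 1.05×10^8 × 13.4 = 1.41×10^9 J/m².
Flux F = Q / Δt = 1.41×10^9 / 6.71×10^6 s = 210 W/m².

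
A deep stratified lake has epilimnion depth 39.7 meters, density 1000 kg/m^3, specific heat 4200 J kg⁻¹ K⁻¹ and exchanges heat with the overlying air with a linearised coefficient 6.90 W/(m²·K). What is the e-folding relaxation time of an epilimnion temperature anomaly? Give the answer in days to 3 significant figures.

280 days

Areal heat capacity C = ρ c_p D = 1000 × 4200 × 39.7 = 1.67×10^8 J m⁻² K⁻¹.
Relaxation time τ = C / λ = 1.67×10^8 / 6.90 = 2.42×10^7 s.
In days: 2.42×10^7 s / (86400 s/day) = 280 days.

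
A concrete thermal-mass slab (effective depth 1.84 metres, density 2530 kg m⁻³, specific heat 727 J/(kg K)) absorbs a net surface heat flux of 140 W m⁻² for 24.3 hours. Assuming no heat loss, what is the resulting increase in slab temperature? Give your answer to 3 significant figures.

3.62 K

Areal heat capacity C = ρ c_p D = 2530 × 727 × 1.84 = 3.38×10^6 J/(m²·K).
Net heat input Q = F Δt = 140 × (24.3 hours × 3600 s/hour) = 1.22×10^7 J/m².
ΔT = Q / C = 1.22×10^7 / 3.38×10^6 = 3.62 K.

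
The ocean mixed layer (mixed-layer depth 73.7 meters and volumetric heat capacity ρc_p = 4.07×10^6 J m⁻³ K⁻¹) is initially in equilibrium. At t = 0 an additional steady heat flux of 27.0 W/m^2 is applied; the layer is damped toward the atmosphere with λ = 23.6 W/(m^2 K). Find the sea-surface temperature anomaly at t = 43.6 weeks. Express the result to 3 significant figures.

Areal heat capacity C = ρc_p × D = 4.07×10^6 × 73.7 = 3.00×10^8 J m⁻² K⁻¹.
τ = C / λ = 3.00×10^8 / 23.6 = 1.27×10^7 s.
Equilibrium anomaly ΔT_eq = F / λ = 27.0 / 23.6 = 1.14 K.
t = 43.6 weeks = 2.64×10^7 s, so t/τ = 2.07.
ΔT(t) = ΔT_eq (1 − e^(−t/τ)) = 1.14 × (1 − e^−2.07) = 1.00 K.

1.00 K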